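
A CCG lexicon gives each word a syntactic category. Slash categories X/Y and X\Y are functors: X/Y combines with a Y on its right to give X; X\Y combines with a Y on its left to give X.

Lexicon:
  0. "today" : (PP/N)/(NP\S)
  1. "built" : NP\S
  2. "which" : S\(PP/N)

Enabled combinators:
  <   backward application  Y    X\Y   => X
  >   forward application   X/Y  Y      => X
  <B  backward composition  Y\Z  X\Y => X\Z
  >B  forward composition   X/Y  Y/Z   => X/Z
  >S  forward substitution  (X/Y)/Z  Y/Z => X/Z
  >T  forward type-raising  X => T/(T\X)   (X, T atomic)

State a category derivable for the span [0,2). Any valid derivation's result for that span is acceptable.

PP/N

[0,3] S   <
  [0,2] PP/N   >
    [0,1] "today" : (PP/N)/(NP\S)
    [1,2] "built" : NP\S
  [2,3] "which" : S\(PP/N)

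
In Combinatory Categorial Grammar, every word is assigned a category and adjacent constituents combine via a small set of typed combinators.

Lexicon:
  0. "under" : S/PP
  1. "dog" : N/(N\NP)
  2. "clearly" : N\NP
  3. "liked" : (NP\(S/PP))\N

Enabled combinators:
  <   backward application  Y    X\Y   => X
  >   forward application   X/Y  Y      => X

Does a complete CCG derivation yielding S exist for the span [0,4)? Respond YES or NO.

NO

S/PP N/(N\NP) N\NP (NP\(S/PP))\N
CKY chart[0,4] = {NP}; S ∉ chart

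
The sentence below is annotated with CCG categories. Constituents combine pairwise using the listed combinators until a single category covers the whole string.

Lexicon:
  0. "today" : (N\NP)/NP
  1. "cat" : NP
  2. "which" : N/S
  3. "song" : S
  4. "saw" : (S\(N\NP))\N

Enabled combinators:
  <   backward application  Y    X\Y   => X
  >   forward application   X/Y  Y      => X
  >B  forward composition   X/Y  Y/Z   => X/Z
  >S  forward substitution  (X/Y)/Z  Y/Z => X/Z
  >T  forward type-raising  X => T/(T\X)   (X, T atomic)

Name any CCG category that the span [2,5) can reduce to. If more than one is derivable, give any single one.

[0,5] S   <
  [0,2] N\NP   >
    [0,1] "today" : (N\NP)/NP
    [1,2] "cat" : NP
  [2,5] S\(N\NP)   <
    [2,4] N   >
      [2,3] "which" : N/S
      [3,4] "song" : S
    [4,5] "saw" : (S\(N\NP))\N

S\(N\NP)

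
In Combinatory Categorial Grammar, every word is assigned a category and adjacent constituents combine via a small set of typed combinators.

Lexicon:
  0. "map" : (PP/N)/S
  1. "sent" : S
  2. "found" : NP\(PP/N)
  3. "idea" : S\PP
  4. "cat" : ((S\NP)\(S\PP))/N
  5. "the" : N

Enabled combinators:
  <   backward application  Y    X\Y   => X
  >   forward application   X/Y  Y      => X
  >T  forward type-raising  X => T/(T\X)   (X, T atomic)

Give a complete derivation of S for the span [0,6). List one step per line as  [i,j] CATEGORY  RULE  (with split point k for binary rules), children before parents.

[0,1] (PP/N)/S  lex  "map"
[1,2] S  lex  "sent"
[0,2] PP/N  >  k=1
[2,3] NP\(PP/N)  lex  "found"
[0,3] NP  <  k=2
[3,4] S\PP  lex  "idea"
[4,5] ((S\NP)\(S\PP))/N  lex  "cat"
[5,6] N  lex  "the"
[4,6] (S\NP)\(S\PP)  >  k=5
[3,6] S\NP  <  k=4
[0,6] S  <  k=3

[0,6] S   <
  [0,3] NP   <
    [0,2] PP/N   >
      [0,1] "map" : (PP/N)/S
      [1,2] "sent" : S
    [2,3] "found" : NP\(PP/N)
  [3,6] S\NP   <
    [3,4] "idea" : S\PP
    [4,6] (S\NP)\(S\PP)   >
      [4,5] "cat" : ((S\NP)\(S\PP))/N
      [5,6] "the" : N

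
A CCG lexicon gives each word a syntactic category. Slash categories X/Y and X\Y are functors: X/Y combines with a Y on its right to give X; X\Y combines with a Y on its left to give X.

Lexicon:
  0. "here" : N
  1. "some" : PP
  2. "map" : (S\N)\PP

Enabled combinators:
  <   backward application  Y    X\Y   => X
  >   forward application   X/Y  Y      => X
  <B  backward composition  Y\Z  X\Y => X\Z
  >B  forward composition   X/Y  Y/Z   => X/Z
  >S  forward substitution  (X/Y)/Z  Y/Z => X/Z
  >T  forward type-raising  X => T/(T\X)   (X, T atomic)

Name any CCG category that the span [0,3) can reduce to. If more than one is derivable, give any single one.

S

[0,3] S   <
  [0,1] "here" : N
  [1,3] S\N   <
    [1,2] "some" : PP
    [2,3] "map" : (S\N)\PP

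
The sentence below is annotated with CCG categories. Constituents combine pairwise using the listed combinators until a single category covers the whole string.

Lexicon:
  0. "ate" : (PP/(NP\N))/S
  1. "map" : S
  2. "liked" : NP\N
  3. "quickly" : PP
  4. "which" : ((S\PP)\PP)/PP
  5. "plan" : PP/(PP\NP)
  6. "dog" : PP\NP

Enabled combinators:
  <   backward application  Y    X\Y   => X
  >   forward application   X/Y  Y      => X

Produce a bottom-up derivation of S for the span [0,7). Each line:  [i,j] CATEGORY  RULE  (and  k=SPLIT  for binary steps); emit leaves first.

[0,7] S   <
  [0,3] PP   >
    [0,2] PP/(NP\N)   >
      [0,1] "ate" : (PP/(NP\N))/S
      [1,2] "map" : S
    [2,3] "liked" : NP\N
  [3,7] S\PP   <
    [3,4] "quickly" : PP
    [4,7] (S\PP)\PP   >
      [4,5] "which" : ((S\PP)\PP)/PP
      [5,7] PP   >
        [5,6] "plan" : PP/(PP\NP)
        [6,7] "dog" : PP\NP

[0,1] (PP/(NP\N))/S  lex  "ate"
[1,2] S  lex  "map"
[0,2] PP/(NP\N)  >  k=1
[2,3] NP\N  lex  "liked"
[0,3] PP  >  k=2
[3,4] PP  lex  "quickly"
[4,5] ((S\PP)\PP)/PP  lex  "which"
[5,6] PP/(PP\NP)  lex  "plan"
[6,7] PP\NP  lex  "dog"
[5,7] PP  >  k=6
[4,7] (S\PP)\PP  >  k=5
[3,7] S\PP  <  k=4
[0,7] S  <  k=3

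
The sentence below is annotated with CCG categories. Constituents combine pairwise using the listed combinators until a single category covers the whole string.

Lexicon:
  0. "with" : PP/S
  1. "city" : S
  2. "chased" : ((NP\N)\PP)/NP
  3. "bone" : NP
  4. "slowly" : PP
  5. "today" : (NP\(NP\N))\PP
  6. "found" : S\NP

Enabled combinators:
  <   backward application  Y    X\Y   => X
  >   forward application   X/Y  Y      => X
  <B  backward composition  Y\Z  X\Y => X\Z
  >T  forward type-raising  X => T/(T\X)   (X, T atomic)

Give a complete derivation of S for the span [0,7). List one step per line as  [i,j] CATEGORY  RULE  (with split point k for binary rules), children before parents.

[0,7] S   <
  [0,6] NP   <
    [0,4] NP\N   <
      [0,2] PP   >
        [0,1] "with" : PP/S
        [1,2] "city" : S
      [2,4] (NP\N)\PP   >
        [2,3] "chased" : ((NP\N)\PP)/NP
        [3,4] "bone" : NP
    [4,6] NP\(NP\N)   <
      [4,5] "slowly" : PP
      [5,6] "today" : (NP\(NP\N))\PP
  [6,7] "found" : S\NP

[0,1] PP/S  lex  "with"
[1,2] S  lex  "city"
[0,2] PP  >  k=1
[2,3] ((NP\N)\PP)/NP  lex  "chased"
[3,4] NP  lex  "bone"
[2,4] (NP\N)\PP  >  k=3
[0,4] NP\N  <  k=2
[4,5] PP  lex  "slowly"
[5,6] (NP\(NP\N))\PP  lex  "today"
[4,6] NP\(NP\N)  <  k=5
[0,6] NP  <  k=4
[6,7] S\NP  lex  "found"
[0,7] S  <  k=6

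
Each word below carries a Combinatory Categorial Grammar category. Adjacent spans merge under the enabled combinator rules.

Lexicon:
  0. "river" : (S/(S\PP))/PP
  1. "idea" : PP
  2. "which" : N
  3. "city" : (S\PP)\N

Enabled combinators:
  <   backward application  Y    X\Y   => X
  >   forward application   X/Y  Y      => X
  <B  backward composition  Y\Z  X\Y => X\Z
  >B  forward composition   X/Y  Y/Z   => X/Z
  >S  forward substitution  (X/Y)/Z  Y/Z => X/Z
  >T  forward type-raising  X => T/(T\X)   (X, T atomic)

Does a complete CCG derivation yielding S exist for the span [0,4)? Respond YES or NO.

YES

[0,4] S   >
  [0,2] S/(S\PP)   >
    [0,1] "river" : (S/(S\PP))/PP
    [1,2] "idea" : PP
  [2,4] S\PP   <
    [2,3] "which" : N
    [3,4] "city" : (S\PP)\N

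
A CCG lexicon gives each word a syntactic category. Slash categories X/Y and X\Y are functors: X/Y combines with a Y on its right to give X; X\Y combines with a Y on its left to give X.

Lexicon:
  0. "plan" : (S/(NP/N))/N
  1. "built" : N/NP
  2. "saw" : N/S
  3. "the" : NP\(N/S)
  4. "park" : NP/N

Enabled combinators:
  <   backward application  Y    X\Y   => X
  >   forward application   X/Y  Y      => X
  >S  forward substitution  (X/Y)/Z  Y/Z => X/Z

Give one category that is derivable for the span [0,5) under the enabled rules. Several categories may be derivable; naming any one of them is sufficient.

[0,5] S   >
  [0,4] S/(NP/N)   >
    [0,1] "plan" : (S/(NP/N))/N
    [1,4] N   >
      [1,2] "built" : N/NP
      [2,4] NP   <
        [2,3] "saw" : N/S
        [3,4] "the" : NP\(N/S)
  [4,5] "park" : NP/N

S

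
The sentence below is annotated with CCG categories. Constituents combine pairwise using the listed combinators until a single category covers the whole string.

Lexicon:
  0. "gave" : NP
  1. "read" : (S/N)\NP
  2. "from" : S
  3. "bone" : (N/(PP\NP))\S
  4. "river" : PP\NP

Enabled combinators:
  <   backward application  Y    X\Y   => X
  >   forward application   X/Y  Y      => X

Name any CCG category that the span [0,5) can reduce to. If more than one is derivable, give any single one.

S

[0,5] S   >
  [0,2] S/N   <
    [0,1] "gave" : NP
    [1,2] "read" : (S/N)\NP
  [2,5] N   >
    [2,4] N/(PP\NP)   <
      [2,3] "from" : S
      [3,4] "bone" : (N/(PP\NP))\S
    [4,5] "river" : PP\NP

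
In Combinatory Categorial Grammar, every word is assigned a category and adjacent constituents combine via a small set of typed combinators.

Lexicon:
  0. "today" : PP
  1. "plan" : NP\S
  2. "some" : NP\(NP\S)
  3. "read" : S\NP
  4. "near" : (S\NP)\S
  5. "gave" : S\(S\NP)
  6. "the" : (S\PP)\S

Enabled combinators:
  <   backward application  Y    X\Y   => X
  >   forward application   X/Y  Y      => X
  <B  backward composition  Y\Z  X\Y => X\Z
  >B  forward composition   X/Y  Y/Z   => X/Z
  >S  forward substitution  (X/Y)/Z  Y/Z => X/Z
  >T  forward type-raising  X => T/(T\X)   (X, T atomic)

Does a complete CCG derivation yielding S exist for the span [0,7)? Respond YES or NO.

YES

[0,7] S   <
  [0,1] "today" : PP
  [1,7] S\PP   <
    [1,6] S   <
      [1,3] NP   <
        [1,2] "plan" : NP\S
        [2,3] "some" : NP\(NP\S)
      [3,6] S\NP   <B
        [3,4] "read" : S\NP
        [4,6] S\S   <B
          [4,5] "near" : (S\NP)\S
          [5,6] "gave" : S\(S\NP)
    [6,7] "the" : (S\PP)\S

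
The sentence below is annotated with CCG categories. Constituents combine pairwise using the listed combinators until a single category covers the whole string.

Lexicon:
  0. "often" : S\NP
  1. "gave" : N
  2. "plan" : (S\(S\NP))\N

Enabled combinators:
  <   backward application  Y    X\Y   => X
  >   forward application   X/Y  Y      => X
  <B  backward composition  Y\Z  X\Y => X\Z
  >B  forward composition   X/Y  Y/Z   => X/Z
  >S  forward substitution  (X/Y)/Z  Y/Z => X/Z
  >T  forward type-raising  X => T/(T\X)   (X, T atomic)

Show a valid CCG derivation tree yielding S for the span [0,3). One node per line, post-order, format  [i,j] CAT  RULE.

[0,1] S\NP  lex  "often"
[1,2] N  lex  "gave"
[2,3] (S\(S\NP))\N  lex  "plan"
[1,3] S\(S\NP)  <  k=2
[0,3] S  <  k=1

[0,3] S   <
  [0,1] "often" : S\NP
  [1,3] S\(S\NP)   <
    [1,2] "gave" : N
    [2,3] "plan" : (S\(S\NP))\N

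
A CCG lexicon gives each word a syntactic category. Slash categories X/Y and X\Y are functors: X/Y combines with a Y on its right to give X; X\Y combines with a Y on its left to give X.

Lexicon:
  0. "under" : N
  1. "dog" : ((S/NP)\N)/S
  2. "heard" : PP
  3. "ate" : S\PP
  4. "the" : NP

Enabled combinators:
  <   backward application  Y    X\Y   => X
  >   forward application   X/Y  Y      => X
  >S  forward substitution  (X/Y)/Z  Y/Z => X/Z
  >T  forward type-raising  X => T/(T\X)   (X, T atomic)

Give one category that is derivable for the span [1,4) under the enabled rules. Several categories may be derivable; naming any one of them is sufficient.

(S/NP)\N

[0,5] S   >
  [0,4] S/NP   <
    [0,1] "under" : N
    [1,4] (S/NP)\N   >
      [1,2] "dog" : ((S/NP)\N)/S
      [2,4] S   <
        [2,3] "heard" : PP
        [3,4] "ate" : S\PP
  [4,5] "the" : NP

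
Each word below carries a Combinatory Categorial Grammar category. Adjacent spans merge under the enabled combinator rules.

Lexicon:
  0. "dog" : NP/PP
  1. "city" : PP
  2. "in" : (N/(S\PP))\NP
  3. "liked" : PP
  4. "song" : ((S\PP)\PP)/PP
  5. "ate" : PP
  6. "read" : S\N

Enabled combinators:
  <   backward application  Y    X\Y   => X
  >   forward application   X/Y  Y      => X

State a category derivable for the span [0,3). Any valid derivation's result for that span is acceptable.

N/(S\PP)

[0,7] S   <
  [0,6] N   >
    [0,3] N/(S\PP)   <
      [0,2] NP   >
        [0,1] "dog" : NP/PP
        [1,2] "city" : PP
      [2,3] "in" : (N/(S\PP))\NP
    [3,6] S\PP   <
      [3,4] "liked" : PP
      [4,6] (S\PP)\PP   >
        [4,5] "song" : ((S\PP)\PP)/PP
        [5,6] "ate" : PP
  [6,7] "read" : S\N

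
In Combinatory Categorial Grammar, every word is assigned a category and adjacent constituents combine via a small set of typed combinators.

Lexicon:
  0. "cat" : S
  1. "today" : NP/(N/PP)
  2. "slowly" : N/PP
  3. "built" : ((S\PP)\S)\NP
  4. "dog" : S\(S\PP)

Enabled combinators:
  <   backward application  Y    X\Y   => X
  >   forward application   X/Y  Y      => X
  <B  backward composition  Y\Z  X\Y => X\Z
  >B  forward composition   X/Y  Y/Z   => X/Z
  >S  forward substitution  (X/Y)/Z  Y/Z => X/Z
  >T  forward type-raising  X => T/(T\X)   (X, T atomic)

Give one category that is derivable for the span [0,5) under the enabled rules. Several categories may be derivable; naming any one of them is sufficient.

S

[0,5] S   <
  [0,4] S\PP   <
    [0,1] "cat" : S
    [1,4] (S\PP)\S   <
      [1,3] NP   >
        [1,2] "today" : NP/(N/PP)
        [2,3] "slowly" : N/PP
      [3,4] "built" : ((S\PP)\S)\NP
  [4,5] "dog" : S\(S\PP)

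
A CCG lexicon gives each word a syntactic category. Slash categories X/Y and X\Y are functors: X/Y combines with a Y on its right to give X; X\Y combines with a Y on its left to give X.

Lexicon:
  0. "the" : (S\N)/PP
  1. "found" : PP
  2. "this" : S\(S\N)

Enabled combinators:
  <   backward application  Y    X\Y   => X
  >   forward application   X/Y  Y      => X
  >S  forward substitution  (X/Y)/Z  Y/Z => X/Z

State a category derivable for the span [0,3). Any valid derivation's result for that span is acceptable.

[0,3] S   <
  [0,2] S\N   >
    [0,1] "the" : (S\N)/PP
    [1,2] "found" : PP
  [2,3] "this" : S\(S\N)

S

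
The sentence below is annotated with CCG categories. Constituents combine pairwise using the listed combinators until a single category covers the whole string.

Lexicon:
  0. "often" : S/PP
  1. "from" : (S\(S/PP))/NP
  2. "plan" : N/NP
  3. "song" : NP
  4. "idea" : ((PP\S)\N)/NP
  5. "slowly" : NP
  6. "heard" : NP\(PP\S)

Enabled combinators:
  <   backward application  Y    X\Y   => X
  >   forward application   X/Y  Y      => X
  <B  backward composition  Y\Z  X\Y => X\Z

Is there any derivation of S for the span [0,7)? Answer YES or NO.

[0,7] S   <
  [0,1] "often" : S/PP
  [1,7] S\(S/PP)   >
    [1,2] "from" : (S\(S/PP))/NP
    [2,7] NP   <
      [2,4] N   >
        [2,3] "plan" : N/NP
        [3,4] "song" : NP
      [4,7] NP\N   <B
        [4,6] (PP\S)\N   >
          [4,5] "idea" : ((PP\S)\N)/NP
          [5,6] "slowly" : NP
        [6,7] "heard" : NP\(PP\S)

YES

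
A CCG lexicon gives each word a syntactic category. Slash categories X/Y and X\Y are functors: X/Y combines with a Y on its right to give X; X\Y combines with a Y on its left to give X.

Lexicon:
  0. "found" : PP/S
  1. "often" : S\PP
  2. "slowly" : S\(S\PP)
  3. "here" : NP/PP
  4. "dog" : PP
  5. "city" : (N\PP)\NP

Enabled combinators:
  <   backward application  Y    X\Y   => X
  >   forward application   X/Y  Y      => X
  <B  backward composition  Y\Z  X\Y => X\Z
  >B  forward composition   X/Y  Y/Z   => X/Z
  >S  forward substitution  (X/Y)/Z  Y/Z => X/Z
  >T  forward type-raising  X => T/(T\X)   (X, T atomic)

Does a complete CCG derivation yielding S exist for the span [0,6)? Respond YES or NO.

PP/S S\PP S\(S\PP) NP/PP PP (N\PP)\NP
CKY chart[0,6] = {N, N/(N\N), NP/(NP\N), PP/(PP\N), S/(S\N)}; S ∉ chart

NO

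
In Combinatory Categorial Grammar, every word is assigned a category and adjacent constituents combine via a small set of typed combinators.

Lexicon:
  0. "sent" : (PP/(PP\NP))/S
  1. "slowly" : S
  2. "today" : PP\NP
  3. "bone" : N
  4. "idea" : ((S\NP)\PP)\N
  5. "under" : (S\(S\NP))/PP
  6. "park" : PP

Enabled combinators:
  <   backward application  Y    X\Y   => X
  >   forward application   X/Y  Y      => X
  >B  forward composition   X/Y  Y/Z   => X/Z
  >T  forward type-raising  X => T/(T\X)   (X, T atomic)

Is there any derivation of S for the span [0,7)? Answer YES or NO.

YES

[0,7] S   <
  [0,5] S\NP   <
    [0,3] PP   >
      [0,2] PP/(PP\NP)   >
        [0,1] "sent" : (PP/(PP\NP))/S
        [1,2] "slowly" : S
      [2,3] "today" : PP\NP
    [3,5] (S\NP)\PP   <
      [3,4] "bone" : N
      [4,5] "idea" : ((S\NP)\PP)\N
  [5,7] S\(S\NP)   >
    [5,6] "under" : (S\(S\NP))/PP
    [6,7] "park" : PP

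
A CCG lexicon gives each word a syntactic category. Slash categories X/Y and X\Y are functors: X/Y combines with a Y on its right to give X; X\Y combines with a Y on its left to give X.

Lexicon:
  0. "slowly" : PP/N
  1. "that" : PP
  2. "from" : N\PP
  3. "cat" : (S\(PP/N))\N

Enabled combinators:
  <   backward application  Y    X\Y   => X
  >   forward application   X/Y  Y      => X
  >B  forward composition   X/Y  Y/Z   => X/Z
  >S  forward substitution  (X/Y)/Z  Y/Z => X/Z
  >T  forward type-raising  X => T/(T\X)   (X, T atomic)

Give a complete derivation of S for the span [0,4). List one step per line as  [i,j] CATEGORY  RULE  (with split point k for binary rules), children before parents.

[0,1] PP/N  lex  "slowly"
[1,2] PP  lex  "that"
[2,3] N\PP  lex  "from"
[1,3] N  <  k=2
[3,4] (S\(PP/N))\N  lex  "cat"
[1,4] S\(PP/N)  <  k=3
[0,4] S  <  k=1

[0,4] S   <
  [0,1] "slowly" : PP/N
  [1,4] S\(PP/N)   <
    [1,3] N   <
      [1,2] "that" : PP
      [2,3] "from" : N\PP
    [3,4] "cat" : (S\(PP/N))\N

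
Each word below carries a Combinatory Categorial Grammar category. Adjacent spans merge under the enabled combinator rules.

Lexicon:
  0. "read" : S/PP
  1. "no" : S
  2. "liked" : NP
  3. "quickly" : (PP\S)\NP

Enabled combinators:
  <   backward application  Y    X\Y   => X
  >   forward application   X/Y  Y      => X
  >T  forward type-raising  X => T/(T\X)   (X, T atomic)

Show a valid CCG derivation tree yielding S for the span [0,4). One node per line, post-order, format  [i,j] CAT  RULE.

[0,1] S/PP  lex  "read"
[1,2] S  lex  "no"
[1,2] PP/(PP\S)  >T
[2,3] NP  lex  "liked"
[3,4] (PP\S)\NP  lex  "quickly"
[2,4] PP\S  <  k=3
[1,4] PP  >  k=2
[0,4] S  >  k=1

[0,4] S   >
  [0,1] "read" : S/PP
  [1,4] PP   >
    [1,2] PP/(PP\S)   >T
      [1,2] "no" : S
    [2,4] PP\S   <
      [2,3] "liked" : NP
      [3,4] "quickly" : (PP\S)\NP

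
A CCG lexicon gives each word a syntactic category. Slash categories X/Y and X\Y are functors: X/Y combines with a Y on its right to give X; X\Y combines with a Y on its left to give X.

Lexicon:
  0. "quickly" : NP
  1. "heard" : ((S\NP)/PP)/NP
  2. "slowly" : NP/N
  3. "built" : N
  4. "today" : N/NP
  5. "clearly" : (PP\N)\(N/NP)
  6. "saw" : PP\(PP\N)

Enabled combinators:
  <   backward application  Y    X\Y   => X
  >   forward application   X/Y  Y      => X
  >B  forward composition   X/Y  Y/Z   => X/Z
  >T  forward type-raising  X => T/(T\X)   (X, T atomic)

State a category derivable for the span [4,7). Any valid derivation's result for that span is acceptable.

PP

[0,7] S   >
  [0,1] S/(S\NP)   >T
    [0,1] "quickly" : NP
  [1,7] S\NP   >
    [1,4] (S\NP)/PP   >
      [1,2] "heard" : ((S\NP)/PP)/NP
      [2,4] NP   >
        [2,3] "slowly" : NP/N
        [3,4] "built" : N
    [4,7] PP   <
      [4,6] PP\N   <
        [4,5] "today" : N/NP
        [5,6] "clearly" : (PP\N)\(N/NP)
      [6,7] "saw" : PP\(PP\N)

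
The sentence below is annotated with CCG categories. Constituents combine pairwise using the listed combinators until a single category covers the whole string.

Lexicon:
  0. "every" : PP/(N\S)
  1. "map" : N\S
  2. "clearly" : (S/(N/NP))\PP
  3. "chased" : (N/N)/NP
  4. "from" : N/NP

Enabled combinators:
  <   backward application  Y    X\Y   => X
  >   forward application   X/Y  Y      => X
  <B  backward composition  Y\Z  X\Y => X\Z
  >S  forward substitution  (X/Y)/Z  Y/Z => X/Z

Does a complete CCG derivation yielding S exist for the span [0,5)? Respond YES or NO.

YES

[0,5] S   >
  [0,3] S/(N/NP)   <
    [0,2] PP   >
      [0,1] "every" : PP/(N\S)
      [1,2] "map" : N\S
    [2,3] "clearly" : (S/(N/NP))\PP
  [3,5] N/NP   >S
    [3,4] "chased" : (N/N)/NP
    [4,5] "from" : N/NP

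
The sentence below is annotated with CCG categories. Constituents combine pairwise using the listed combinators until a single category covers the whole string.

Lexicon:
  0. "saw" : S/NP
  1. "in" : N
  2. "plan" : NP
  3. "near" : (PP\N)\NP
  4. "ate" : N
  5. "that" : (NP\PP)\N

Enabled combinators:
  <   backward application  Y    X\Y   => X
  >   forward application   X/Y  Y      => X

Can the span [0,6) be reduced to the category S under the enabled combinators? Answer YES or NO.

YES

[0,6] S   >
  [0,1] "saw" : S/NP
  [1,6] NP   <
    [1,4] PP   <
      [1,2] "in" : N
      [2,4] PP\N   <
        [2,3] "plan" : NP
        [3,4] "near" : (PP\N)\NP
    [4,6] NP\PP   <
      [4,5] "ate" : N
      [5,6] "that" : (NP\PP)\N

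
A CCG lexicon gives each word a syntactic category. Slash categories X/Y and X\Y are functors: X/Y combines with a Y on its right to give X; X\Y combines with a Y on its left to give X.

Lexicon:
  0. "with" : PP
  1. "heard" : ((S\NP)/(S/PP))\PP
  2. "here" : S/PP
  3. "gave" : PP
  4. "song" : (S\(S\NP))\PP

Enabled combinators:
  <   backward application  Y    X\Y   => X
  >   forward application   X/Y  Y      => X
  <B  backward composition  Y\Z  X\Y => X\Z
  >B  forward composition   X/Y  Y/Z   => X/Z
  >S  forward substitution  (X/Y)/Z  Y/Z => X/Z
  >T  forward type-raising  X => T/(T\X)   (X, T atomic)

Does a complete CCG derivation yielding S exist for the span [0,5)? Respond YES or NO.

[0,5] S   <
  [0,3] S\NP   >
    [0,2] (S\NP)/(S/PP)   <
      [0,1] "with" : PP
      [1,2] "heard" : ((S\NP)/(S/PP))\PP
    [2,3] "here" : S/PP
  [3,5] S\(S\NP)   <
    [3,4] "gave" : PP
    [4,5] "song" : (S\(S\NP))\PP

YES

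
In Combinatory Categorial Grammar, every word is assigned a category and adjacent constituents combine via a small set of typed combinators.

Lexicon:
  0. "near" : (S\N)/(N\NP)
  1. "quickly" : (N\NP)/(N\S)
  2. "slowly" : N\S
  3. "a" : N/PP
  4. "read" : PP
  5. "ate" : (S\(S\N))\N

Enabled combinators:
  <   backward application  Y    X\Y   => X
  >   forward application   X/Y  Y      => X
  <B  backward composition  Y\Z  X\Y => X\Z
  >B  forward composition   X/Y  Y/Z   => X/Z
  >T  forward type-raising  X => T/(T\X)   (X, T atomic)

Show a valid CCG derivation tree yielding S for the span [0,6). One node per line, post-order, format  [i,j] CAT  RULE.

[0,1] (S\N)/(N\NP)  lex  "near"
[1,2] (N\NP)/(N\S)  lex  "quickly"
[2,3] N\S  lex  "slowly"
[1,3] N\NP  >  k=2
[0,3] S\N  >  k=1
[3,4] N/PP  lex  "a"
[4,5] PP  lex  "read"
[3,5] N  >  k=4
[5,6] (S\(S\N))\N  lex  "ate"
[3,6] S\(S\N)  <  k=5
[0,6] S  <  k=3

[0,6] S   <
  [0,3] S\N   >
    [0,1] "near" : (S\N)/(N\NP)
    [1,3] N\NP   >
      [1,2] "quickly" : (N\NP)/(N\S)
      [2,3] "slowly" : N\S
  [3,6] S\(S\N)   <
    [3,5] N   >
      [3,4] "a" : N/PP
      [4,5] "read" : PP
    [5,6] "ate" : (S\(S\N))\N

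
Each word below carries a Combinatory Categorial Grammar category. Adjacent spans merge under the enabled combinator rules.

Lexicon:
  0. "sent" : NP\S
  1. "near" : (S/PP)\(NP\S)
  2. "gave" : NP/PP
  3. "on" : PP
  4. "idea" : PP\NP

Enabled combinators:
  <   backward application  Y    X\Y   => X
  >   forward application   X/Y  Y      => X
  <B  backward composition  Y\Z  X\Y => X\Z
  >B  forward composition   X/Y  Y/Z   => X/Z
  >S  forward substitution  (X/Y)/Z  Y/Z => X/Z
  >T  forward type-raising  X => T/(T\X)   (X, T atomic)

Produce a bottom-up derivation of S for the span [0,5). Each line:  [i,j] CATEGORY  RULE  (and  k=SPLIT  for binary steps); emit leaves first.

[0,1] NP\S  lex  "sent"
[1,2] (S/PP)\(NP\S)  lex  "near"
[0,2] S/PP  <  k=1
[2,3] NP/PP  lex  "gave"
[3,4] PP  lex  "on"
[2,4] NP  >  k=3
[4,5] PP\NP  lex  "idea"
[2,5] PP  <  k=4
[0,5] S  >  k=2

[0,5] S   >
  [0,2] S/PP   <
    [0,1] "sent" : NP\S
    [1,2] "near" : (S/PP)\(NP\S)
  [2,5] PP   <
    [2,4] NP   >
      [2,3] "gave" : NP/PP
      [3,4] "on" : PP
    [4,5] "idea" : PP\NP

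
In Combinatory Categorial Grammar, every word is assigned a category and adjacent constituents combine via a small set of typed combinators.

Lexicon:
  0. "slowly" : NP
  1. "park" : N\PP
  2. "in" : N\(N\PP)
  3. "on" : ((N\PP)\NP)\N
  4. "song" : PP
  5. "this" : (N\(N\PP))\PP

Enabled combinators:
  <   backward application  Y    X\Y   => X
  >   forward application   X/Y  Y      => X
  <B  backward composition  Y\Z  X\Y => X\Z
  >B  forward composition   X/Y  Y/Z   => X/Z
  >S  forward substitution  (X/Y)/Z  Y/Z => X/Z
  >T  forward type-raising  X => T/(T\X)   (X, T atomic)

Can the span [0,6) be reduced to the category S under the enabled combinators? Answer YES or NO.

NO

NP N\PP N\(N\PP) ((N\PP)\NP)\N PP (N\(N\PP))\PP
CKY chart[0,6] = {N, N/(N\N), NP/(NP\N), PP/(PP\N), S/(S\N)}; S ∉ chart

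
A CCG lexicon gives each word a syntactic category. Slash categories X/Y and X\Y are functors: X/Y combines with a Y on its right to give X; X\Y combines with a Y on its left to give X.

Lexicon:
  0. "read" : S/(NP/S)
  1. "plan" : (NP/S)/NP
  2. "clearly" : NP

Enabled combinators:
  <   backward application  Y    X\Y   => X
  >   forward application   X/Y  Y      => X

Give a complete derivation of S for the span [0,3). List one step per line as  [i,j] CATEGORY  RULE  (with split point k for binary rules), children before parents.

[0,1] S/(NP/S)  lex  "read"
[1,2] (NP/S)/NP  lex  "plan"
[2,3] NP  lex  "clearly"
[1,3] NP/S  >  k=2
[0,3] S  >  k=1

[0,3] S   >
  [0,1] "read" : S/(NP/S)
  [1,3] NP/S   >
    [1,2] "plan" : (NP/S)/NP
    [2,3] "clearly" : NP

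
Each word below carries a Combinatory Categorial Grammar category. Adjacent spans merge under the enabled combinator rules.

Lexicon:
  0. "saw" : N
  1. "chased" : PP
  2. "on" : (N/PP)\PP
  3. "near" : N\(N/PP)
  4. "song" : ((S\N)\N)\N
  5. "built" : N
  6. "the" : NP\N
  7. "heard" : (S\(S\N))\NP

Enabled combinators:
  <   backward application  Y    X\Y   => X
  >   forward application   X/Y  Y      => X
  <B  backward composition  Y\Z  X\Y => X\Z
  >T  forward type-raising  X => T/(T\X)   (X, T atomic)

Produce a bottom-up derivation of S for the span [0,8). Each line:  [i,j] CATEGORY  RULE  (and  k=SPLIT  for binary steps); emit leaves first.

[0,1] N  lex  "saw"
[1,2] PP  lex  "chased"
[1,2] N/(N\PP)  >T
[2,3] (N/PP)\PP  lex  "on"
[3,4] N\(N/PP)  lex  "near"
[2,4] N\PP  <B  k=3
[1,4] N  >  k=2
[4,5] ((S\N)\N)\N  lex  "song"
[1,5] (S\N)\N  <  k=4
[0,5] S\N  <  k=1
[5,6] N  lex  "built"
[6,7] NP\N  lex  "the"
[5,7] NP  <  k=6
[7,8] (S\(S\N))\NP  lex  "heard"
[5,8] S\(S\N)  <  k=7
[0,8] S  <  k=5

[0,8] S   <
  [0,5] S\N   <
    [0,1] "saw" : N
    [1,5] (S\N)\N   <
      [1,4] N   >
        [1,2] N/(N\PP)   >T
          [1,2] "chased" : PP
        [2,4] N\PP   <B
          [2,3] "on" : (N/PP)\PP
          [3,4] "near" : N\(N/PP)
      [4,5] "song" : ((S\N)\N)\N
  [5,8] S\(S\N)   <
    [5,7] NP   <
      [5,6] "built" : N
      [6,7] "the" : NP\N
    [7,8] "heard" : (S\(S\N))\NP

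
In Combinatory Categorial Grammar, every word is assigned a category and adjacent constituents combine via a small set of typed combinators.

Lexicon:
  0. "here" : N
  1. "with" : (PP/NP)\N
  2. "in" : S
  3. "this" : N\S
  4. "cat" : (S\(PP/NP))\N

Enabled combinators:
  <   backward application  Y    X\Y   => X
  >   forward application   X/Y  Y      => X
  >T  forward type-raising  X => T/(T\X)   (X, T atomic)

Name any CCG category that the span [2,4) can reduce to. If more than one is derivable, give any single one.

[0,5] S   <
  [0,2] PP/NP   <
    [0,1] "here" : N
    [1,2] "with" : (PP/NP)\N
  [2,5] S\(PP/NP)   <
    [2,4] N   <
      [2,3] "in" : S
      [3,4] "this" : N\S
    [4,5] "cat" : (S\(PP/NP))\N

N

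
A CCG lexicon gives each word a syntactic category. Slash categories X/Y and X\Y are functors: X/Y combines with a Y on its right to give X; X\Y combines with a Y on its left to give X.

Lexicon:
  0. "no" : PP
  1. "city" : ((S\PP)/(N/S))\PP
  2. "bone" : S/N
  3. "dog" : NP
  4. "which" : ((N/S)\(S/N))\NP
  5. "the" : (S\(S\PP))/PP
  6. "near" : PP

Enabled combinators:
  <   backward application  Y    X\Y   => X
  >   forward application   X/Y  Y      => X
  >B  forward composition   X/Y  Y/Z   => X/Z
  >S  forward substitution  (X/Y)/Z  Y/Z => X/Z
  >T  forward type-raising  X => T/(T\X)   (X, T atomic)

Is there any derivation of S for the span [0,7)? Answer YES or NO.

[0,7] S   <
  [0,5] S\PP   >
    [0,2] (S\PP)/(N/S)   <
      [0,1] "no" : PP
      [1,2] "city" : ((S\PP)/(N/S))\PP
    [2,5] N/S   <
      [2,3] "bone" : S/N
      [3,5] (N/S)\(S/N)   <
        [3,4] "dog" : NP
        [4,5] "which" : ((N/S)\(S/N))\NP
  [5,7] S\(S\PP)   >
    [5,6] "the" : (S\(S\PP))/PP
    [6,7] "near" : PP

YES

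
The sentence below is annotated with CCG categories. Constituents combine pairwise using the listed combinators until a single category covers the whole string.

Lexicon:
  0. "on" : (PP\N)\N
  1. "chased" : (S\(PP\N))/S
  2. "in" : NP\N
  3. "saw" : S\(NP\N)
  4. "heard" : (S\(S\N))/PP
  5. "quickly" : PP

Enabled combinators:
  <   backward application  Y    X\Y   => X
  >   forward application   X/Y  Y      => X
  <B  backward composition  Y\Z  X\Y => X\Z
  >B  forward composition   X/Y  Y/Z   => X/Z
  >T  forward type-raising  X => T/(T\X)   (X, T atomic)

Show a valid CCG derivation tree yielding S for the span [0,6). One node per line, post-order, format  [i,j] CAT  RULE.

[0,6] S   <
  [0,4] S\N   <B
    [0,1] "on" : (PP\N)\N
    [1,4] S\(PP\N)   >
      [1,2] "chased" : (S\(PP\N))/S
      [2,4] S   <
        [2,3] "in" : NP\N
        [3,4] "saw" : S\(NP\N)
  [4,6] S\(S\N)   >
    [4,5] "heard" : (S\(S\N))/PP
    [5,6] "quickly" : PP

[0,1] (PP\N)\N  lex  "on"
[1,2] (S\(PP\N))/S  lex  "chased"
[2,3] NP\N  lex  "in"
[3,4] S\(NP\N)  lex  "saw"
[2,4] S  <  k=3
[1,4] S\(PP\N)  >  k=2
[0,4] S\N  <B  k=1
[4,5] (S\(S\N))/PP  lex  "heard"
[5,6] PP  lex  "quickly"
[4,6] S\(S\N)  >  k=5
[0,6] S  <  k=4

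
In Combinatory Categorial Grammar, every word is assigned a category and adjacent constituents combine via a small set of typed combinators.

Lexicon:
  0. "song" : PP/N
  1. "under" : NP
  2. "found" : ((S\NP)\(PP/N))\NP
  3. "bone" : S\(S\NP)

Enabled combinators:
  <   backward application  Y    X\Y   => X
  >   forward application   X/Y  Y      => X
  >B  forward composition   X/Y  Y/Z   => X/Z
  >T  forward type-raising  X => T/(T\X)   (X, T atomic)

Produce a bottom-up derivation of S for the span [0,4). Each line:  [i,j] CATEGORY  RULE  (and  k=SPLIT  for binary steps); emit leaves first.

[0,1] PP/N  lex  "song"
[1,2] NP  lex  "under"
[2,3] ((S\NP)\(PP/N))\NP  lex  "found"
[1,3] (S\NP)\(PP/N)  <  k=2
[0,3] S\NP  <  k=1
[3,4] S\(S\NP)  lex  "bone"
[0,4] S  <  k=3

[0,4] S   <
  [0,3] S\NP   <
    [0,1] "song" : PP/N
    [1,3] (S\NP)\(PP/N)   <
      [1,2] "under" : NP
      [2,3] "found" : ((S\NP)\(PP/N))\NP
  [3,4] "bone" : S\(S\NP)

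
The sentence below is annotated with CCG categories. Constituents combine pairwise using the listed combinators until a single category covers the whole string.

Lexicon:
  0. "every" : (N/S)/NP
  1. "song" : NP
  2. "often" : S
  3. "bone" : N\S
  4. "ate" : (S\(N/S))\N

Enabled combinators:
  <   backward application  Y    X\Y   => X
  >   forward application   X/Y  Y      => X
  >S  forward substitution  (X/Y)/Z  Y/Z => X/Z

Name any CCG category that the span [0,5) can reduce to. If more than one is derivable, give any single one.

[0,5] S   <
  [0,2] N/S   >
    [0,1] "every" : (N/S)/NP
    [1,2] "song" : NP
  [2,5] S\(N/S)   <
    [2,4] N   <
      [2,3] "often" : S
      [3,4] "bone" : N\S
    [4,5] "ate" : (S\(N/S))\N

S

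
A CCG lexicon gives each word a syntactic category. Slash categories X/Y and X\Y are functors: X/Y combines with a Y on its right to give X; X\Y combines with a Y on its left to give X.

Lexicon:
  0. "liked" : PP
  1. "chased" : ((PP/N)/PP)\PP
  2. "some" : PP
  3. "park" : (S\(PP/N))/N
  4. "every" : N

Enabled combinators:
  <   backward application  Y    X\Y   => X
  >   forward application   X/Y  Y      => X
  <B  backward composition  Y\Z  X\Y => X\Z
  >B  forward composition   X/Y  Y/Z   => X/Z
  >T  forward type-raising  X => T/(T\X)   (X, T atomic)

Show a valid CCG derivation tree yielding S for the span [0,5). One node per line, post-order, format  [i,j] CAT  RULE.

[0,5] S   <
  [0,3] PP/N   >
    [0,2] (PP/N)/PP   <
      [0,1] "liked" : PP
      [1,2] "chased" : ((PP/N)/PP)\PP
    [2,3] "some" : PP
  [3,5] S\(PP/N)   >
    [3,4] "park" : (S\(PP/N))/N
    [4,5] "every" : N

[0,1] PP  lex  "liked"
[1,2] ((PP/N)/PP)\PP  lex  "chased"
[0,2] (PP/N)/PP  <  k=1
[2,3] PP  lex  "some"
[0,3] PP/N  >  k=2
[3,4] (S\(PP/N))/N  lex  "park"
[4,5] N  lex  "every"
[3,5] S\(PP/N)  >  k=4
[0,5] S  <  k=3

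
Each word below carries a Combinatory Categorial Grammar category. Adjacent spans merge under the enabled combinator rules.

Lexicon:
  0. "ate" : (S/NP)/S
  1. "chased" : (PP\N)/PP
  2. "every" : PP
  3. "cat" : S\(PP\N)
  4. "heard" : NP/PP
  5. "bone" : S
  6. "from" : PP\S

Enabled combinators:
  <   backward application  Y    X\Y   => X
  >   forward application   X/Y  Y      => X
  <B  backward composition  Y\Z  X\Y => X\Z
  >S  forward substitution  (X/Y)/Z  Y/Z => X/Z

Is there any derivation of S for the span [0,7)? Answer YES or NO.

YES

[0,7] S   >
  [0,4] S/NP   >
    [0,1] "ate" : (S/NP)/S
    [1,4] S   <
      [1,3] PP\N   >
        [1,2] "chased" : (PP\N)/PP
        [2,3] "every" : PP
      [3,4] "cat" : S\(PP\N)
  [4,7] NP   >
    [4,5] "heard" : NP/PP
    [5,7] PP   <
      [5,6] "bone" : S
      [6,7] "from" : PP\S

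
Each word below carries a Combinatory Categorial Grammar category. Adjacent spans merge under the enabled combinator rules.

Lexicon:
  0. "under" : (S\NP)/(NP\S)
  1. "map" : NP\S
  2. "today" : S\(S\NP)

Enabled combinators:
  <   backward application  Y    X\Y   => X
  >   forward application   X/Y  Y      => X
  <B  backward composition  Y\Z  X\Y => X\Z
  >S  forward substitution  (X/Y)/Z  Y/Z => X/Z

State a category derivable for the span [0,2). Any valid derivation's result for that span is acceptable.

S\NP

[0,3] S   <
  [0,2] S\NP   >
    [0,1] "under" : (S\NP)/(NP\S)
    [1,2] "map" : NP\S
  [2,3] "today" : S\(S\NP)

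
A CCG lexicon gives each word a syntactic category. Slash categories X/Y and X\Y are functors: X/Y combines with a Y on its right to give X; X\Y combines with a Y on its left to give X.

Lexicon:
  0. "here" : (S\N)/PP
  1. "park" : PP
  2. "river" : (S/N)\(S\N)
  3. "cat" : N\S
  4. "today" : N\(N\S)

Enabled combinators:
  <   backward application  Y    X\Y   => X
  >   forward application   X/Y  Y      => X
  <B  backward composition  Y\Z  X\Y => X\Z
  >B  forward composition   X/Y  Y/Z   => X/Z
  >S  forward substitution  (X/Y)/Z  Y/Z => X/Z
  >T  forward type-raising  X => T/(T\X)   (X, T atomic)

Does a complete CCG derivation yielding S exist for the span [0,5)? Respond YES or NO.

YES

[0,5] S   >
  [0,3] S/N   <
    [0,2] S\N   >
      [0,1] "here" : (S\N)/PP
      [1,2] "park" : PP
    [2,3] "river" : (S/N)\(S\N)
  [3,5] N   <
    [3,4] "cat" : N\S
    [4,5] "today" : N\(N\S)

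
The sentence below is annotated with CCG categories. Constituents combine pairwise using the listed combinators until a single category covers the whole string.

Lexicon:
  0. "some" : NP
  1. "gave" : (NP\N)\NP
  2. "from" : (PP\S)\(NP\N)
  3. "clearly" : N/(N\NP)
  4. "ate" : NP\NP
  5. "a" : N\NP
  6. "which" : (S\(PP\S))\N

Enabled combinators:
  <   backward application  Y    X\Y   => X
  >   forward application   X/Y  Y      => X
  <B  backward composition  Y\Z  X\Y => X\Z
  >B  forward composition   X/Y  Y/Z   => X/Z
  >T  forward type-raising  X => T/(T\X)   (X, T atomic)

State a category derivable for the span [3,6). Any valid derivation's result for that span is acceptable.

[0,7] S   <
  [0,3] PP\S   <
    [0,2] NP\N   <
      [0,1] "some" : NP
      [1,2] "gave" : (NP\N)\NP
    [2,3] "from" : (PP\S)\(NP\N)
  [3,7] S\(PP\S)   <
    [3,6] N   >
      [3,4] "clearly" : N/(N\NP)
      [4,6] N\NP   <B
        [4,5] "ate" : NP\NP
        [5,6] "a" : N\NP
    [6,7] "which" : (S\(PP\S))\N

N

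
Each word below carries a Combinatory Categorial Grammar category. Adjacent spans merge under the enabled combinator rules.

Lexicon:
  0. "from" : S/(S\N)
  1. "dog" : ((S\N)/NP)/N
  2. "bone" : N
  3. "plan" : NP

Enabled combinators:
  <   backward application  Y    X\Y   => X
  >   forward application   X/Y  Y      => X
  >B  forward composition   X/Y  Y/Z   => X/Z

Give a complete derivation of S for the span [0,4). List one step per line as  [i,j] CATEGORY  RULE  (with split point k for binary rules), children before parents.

[0,1] S/(S\N)  lex  "from"
[1,2] ((S\N)/NP)/N  lex  "dog"
[2,3] N  lex  "bone"
[1,3] (S\N)/NP  >  k=2
[3,4] NP  lex  "plan"
[1,4] S\N  >  k=3
[0,4] S  >  k=1

[0,4] S   >
  [0,1] "from" : S/(S\N)
  [1,4] S\N   >
    [1,3] (S\N)/NP   >
      [1,2] "dog" : ((S\N)/NP)/N
      [2,3] "bone" : N
    [3,4] "plan" : NP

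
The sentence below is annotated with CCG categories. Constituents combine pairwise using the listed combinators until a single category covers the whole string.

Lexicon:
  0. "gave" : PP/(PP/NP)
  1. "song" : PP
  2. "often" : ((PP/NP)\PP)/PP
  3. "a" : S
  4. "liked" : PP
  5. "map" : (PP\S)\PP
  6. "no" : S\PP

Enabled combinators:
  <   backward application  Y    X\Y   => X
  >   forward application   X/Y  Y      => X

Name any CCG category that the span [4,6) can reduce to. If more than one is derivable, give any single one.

PP\S

[0,7] S   <
  [0,6] PP   >
    [0,1] "gave" : PP/(PP/NP)
    [1,6] PP/NP   <
      [1,2] "song" : PP
      [2,6] (PP/NP)\PP   >
        [2,3] "often" : ((PP/NP)\PP)/PP
        [3,6] PP   <
          [3,4] "a" : S
          [4,6] PP\S   <
            [4,5] "liked" : PP
            [5,6] "map" : (PP\S)\PP
  [6,7] "no" : S\PP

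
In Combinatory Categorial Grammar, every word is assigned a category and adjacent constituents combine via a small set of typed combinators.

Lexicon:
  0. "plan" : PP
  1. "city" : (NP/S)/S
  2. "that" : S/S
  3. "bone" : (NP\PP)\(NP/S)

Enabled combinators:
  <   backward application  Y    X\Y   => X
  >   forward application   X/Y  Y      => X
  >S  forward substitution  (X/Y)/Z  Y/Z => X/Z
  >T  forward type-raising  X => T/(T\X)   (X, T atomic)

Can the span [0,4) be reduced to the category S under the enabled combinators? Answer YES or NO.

PP (NP/S)/S S/S (NP\PP)\(NP/S)
CKY chart[0,4] = {N/(N\NP), NP, NP/(NP\NP), PP/(PP\NP), S/(S\NP)}; S ∉ chart

NO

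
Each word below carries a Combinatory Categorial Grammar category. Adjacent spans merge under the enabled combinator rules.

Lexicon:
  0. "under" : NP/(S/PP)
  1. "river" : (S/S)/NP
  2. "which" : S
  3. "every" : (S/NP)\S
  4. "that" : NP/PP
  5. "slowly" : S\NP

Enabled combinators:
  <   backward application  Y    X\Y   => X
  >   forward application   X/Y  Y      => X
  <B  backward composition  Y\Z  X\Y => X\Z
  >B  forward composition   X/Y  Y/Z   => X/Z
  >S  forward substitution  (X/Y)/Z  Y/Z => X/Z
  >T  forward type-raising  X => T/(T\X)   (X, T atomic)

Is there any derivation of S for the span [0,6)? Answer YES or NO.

YES

[0,6] S   <
  [0,5] NP   >
    [0,1] "under" : NP/(S/PP)
    [1,5] S/PP   >B
      [1,4] S/NP   >S
        [1,2] "river" : (S/S)/NP
        [2,4] S/NP   <
          [2,3] "which" : S
          [3,4] "every" : (S/NP)\S
      [4,5] "that" : NP/PP
  [5,6] "slowly" : S\NP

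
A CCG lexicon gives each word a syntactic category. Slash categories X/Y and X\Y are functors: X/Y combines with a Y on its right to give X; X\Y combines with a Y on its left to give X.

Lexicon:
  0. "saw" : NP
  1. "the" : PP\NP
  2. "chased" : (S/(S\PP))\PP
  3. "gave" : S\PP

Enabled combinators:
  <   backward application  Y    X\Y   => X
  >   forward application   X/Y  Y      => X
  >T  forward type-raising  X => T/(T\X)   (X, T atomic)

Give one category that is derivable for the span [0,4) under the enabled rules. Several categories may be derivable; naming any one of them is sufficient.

[0,4] S   >
  [0,3] S/(S\PP)   <
    [0,2] PP   >
      [0,1] PP/(PP\NP)   >T
        [0,1] "saw" : NP
      [1,2] "the" : PP\NP
    [2,3] "chased" : (S/(S\PP))\PP
  [3,4] "gave" : S\PP

S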